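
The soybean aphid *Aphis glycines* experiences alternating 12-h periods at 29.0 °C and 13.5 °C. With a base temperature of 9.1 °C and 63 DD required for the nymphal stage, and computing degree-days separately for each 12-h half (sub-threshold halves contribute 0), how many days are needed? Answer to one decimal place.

Day half: max(0, 29.0 − 9.1) × 0.5 = 19.9 × 0.5 = 9.95 DD.
Night half: max(0, 13.5 − 9.1) × 0.5 = 4.4 × 0.5 = 2.20 DD.
Per 24 h: 12.15 DD/day.
Duration = 63 / 12.15 = 5.185 ≈ 5.2 days.

5.2 days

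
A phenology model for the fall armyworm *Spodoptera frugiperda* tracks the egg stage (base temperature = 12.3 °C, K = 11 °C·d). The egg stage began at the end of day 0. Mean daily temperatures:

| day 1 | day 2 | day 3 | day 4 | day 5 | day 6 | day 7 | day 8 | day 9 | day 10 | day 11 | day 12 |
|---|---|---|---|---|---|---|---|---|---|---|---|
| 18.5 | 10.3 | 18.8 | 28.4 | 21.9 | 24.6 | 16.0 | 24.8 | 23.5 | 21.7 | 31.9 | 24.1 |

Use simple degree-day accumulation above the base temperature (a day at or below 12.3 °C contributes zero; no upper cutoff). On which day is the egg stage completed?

day 3

Daily DD above 12.3 °C: 6.2, 0.0, 6.5, 16.1, 9.6, 12.3, 3.7, 12.5, 11.2, 9.4, 19.6, 11.8.
Cumulative: 6.2, 6.2, 12.7, 28.8, 38.4, 50.7, 54.4, 66.9, 78.1, 87.5, 107.1, 118.9.
The total first reaches 11 DD on day 3.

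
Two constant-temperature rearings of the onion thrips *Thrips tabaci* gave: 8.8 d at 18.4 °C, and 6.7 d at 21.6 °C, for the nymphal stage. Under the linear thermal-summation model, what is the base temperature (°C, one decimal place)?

Linear rate model ⇒ the product D·(T − T_b) is constant across temperatures.
8.8·(18.4 − T_b) = 6.7·(21.6 − T_b)
T_b = (8.8·18.4 − 6.7·21.6) / (8.8 − 6.7) = 17.20 / 2.1 = 8.190 °C ≈ 8.2 °C.

8.2 °C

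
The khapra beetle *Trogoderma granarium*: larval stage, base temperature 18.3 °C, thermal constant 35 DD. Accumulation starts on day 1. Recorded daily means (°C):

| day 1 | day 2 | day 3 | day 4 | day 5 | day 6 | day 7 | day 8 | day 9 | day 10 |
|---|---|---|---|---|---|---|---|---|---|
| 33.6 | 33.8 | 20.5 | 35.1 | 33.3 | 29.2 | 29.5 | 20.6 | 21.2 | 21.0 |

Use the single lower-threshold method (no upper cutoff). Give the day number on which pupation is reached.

day 4

Daily DD above 18.3 °C: 15.3, 15.5, 2.2, 16.8, 15.0, 10.9, 11.2, 2.3, 2.9, 2.7.
Cumulative: 15.3, 30.8, 33.0, 49.8, 64.8, 75.7, 86.9, 89.2, 92.1, 94.8.
The total first reaches 35 DD on day 4.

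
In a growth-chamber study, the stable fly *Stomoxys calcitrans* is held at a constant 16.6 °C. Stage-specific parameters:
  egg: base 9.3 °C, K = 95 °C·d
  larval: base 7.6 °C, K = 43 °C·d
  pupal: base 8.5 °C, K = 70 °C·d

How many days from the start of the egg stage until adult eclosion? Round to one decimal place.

egg: 95 / (16.6 − 9.3) = 95 / 7.3 = 13.014 d.
larval: 43 / (16.6 − 7.6) = 43 / 9.0 = 4.778 d.
pupal: 70 / (16.6 − 8.5) = 70 / 8.1 = 8.642 d.
Sum = 26.433 ≈ 26.4 days.

26.4 days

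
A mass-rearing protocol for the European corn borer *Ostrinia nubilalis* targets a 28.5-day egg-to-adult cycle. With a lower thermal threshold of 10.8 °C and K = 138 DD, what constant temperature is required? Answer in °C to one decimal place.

15.6 °C

Required daily accumulation = 138 / 28.5 = 4.842 DD/day.
T = T_base + 4.842 = 10.8 + 4.842 = 15.642 ≈ 15.6 °C.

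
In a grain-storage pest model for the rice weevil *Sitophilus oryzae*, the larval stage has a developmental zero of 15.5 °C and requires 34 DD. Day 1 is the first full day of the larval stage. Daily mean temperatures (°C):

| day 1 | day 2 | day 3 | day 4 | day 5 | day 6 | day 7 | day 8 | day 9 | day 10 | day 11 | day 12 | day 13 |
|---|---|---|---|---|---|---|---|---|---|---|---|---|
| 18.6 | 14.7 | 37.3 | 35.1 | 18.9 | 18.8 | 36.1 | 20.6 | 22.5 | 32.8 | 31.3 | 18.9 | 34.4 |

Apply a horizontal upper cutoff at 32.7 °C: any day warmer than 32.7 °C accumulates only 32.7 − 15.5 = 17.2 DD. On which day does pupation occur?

Daily DD above 15.5 °C (capped at 17.2): 3.1, 0.0, 17.2, 17.2, 3.4, 3.3, 17.2, 5.1, 7.0, 17.2, 15.8, 3.4, 17.2.
Cumulative: 3.1, 3.1, 20.3, 37.5, 40.9, 44.2, 61.4, 66.5, 73.5, 90.7, 106.5, 109.9, 127.1.
The total first reaches 34 DD on day 4.

day 4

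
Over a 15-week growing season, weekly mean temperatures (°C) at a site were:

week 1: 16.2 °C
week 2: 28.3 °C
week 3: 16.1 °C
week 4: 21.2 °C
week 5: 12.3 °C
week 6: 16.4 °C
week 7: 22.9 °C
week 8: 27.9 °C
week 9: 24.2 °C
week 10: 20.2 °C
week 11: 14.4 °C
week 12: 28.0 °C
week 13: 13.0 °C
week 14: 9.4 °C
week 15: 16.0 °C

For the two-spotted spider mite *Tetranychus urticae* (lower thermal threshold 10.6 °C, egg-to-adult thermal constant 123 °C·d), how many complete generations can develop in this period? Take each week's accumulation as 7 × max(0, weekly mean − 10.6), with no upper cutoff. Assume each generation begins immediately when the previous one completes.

7 generations

Weekly DD (7 × max(0, T̄ − 10.6)): 39.2, 123.9, 38.5, 74.2, 11.9, 40.6, 86.1, 121.1, 95.2, 67.2, 26.6, 121.8, 16.8, 0.0, 37.8.
Season total = 900.9 DD.
Complete generations = ⌊900.9 / 123⌋ = 7.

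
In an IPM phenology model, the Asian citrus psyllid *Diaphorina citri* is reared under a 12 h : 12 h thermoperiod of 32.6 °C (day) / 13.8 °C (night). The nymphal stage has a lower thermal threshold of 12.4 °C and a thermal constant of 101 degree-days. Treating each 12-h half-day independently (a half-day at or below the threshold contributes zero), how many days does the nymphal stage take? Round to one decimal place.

9.4 days

Day half: max(0, 32.6 − 12.4) × 0.5 = 20.2 × 0.5 = 10.10 DD.
Night half: max(0, 13.8 − 12.4) × 0.5 = 1.4 × 0.5 = 0.70 DD.
Per 24 h: 10.80 DD/day.
Duration = 101 / 10.80 = 9.352 ≈ 9.4 days.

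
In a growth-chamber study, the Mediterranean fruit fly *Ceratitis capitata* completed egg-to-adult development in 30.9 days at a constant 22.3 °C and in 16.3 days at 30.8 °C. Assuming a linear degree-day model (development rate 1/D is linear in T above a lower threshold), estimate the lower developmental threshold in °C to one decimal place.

12.8 °C

Linear rate model ⇒ the product D·(T − T_b) is constant across temperatures.
30.9·(22.3 − T_b) = 16.3·(30.8 − T_b)
T_b = (30.9·22.3 − 16.3·30.8) / (30.9 − 16.3) = 187.03 / 14.6 = 12.810 °C ≈ 12.8 °C.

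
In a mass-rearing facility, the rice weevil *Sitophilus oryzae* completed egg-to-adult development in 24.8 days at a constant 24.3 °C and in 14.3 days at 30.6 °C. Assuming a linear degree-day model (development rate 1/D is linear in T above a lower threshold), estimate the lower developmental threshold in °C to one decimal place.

15.7 °C

Under the model K = D·(T − T_b), so D₁·(T₁ − T_b) = D₂·(T₂ − T_b).
24.8·(24.3 − T_b) = 14.3·(30.6 − T_b)
T_b = (24.8·24.3 − 14.3·30.6) / (24.8 − 14.3) = 165.06 / 10.5 = 15.720 °C ≈ 15.7 °C.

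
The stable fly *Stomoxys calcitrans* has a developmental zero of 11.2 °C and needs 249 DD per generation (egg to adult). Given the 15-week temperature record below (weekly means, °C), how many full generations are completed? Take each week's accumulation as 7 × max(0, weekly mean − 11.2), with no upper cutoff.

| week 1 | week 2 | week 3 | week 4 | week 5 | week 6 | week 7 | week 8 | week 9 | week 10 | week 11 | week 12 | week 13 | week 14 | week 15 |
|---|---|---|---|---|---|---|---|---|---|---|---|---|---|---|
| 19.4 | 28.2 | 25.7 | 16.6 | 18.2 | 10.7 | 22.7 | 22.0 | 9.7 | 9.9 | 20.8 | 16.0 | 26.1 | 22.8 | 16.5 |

Weekly DD (7 × max(0, T̄ − 11.2)): 57.4, 119.0, 101.5, 37.8, 49.0, 0.0, 80.5, 75.6, 0.0, 0.0, 67.2, 33.6, 104.3, 81.2, 37.1.
Season total = 844.2 DD.
Complete generations = ⌊844.2 / 249⌋ = 3.

3 generations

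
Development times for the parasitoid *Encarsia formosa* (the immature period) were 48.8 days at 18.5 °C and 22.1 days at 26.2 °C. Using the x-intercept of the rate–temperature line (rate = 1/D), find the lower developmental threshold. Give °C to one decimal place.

Linear rate model ⇒ the product D·(T − T_b) is constant across temperatures.
48.8·(18.5 − T_b) = 22.1·(26.2 − T_b)
T_b = (48.8·18.5 − 22.1·26.2) / (48.8 − 22.1) = 323.78 / 26.7 = 12.127 °C ≈ 12.1 °C.

12.1 °C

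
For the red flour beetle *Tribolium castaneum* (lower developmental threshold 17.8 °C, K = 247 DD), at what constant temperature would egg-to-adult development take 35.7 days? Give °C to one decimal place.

Required daily accumulation = 247 / 35.7 = 6.919 DD/day.
T = T_base + 6.919 = 17.8 + 6.919 = 24.719 ≈ 24.7 °C.

24.7 °C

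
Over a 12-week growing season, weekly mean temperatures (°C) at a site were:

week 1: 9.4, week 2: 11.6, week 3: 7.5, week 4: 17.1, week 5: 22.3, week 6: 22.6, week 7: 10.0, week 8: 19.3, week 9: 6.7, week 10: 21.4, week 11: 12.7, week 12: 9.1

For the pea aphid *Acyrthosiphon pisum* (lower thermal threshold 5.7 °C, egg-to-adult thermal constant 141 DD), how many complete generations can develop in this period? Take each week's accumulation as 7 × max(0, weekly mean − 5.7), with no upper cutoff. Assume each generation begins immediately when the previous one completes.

Weekly DD (7 × max(0, T̄ − 5.7)): 25.9, 41.3, 12.6, 79.8, 116.2, 118.3, 30.1, 95.2, 7.0, 109.9, 49.0, 23.8.
Season total = 709.1 DD.
Complete generations = ⌊709.1 / 141⌋ = 5.

5 generations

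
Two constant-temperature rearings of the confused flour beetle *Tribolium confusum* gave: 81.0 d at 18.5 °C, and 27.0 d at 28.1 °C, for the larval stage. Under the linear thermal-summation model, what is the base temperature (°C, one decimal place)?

Under the model K = D·(T − T_b), so D₁·(T₁ − T_b) = D₂·(T₂ − T_b).
81.0·(18.5 − T_b) = 27.0·(28.1 − T_b)
T_b = (81.0·18.5 − 27.0·28.1) / (81.0 − 27.0) = 739.80 / 54.0 = 13.700 °C ≈ 13.7 °C.

13.7 °C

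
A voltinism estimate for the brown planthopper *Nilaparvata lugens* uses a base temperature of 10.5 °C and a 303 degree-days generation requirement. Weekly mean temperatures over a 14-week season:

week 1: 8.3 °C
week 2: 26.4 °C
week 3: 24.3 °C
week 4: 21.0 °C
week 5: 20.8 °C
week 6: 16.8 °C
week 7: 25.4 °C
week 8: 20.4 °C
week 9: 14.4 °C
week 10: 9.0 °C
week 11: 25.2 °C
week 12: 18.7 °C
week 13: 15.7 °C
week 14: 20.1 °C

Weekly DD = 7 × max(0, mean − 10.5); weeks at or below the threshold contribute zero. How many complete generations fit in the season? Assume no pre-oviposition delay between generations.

Weekly DD (7 × max(0, T̄ − 10.5)): 0.0, 111.3, 96.6, 73.5, 72.1, 44.1, 104.3, 69.3, 27.3, 0.0, 102.9, 57.4, 36.4, 67.2.
Season total = 862.4 DD.
Complete generations = ⌊862.4 / 303⌋ = 2.

2 generations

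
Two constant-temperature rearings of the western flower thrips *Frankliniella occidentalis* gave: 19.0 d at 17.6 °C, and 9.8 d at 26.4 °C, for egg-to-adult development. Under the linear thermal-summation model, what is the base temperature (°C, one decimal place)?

8.2 °C

Under the model K = D·(T − T_b), so D₁·(T₁ − T_b) = D₂·(T₂ − T_b).
19.0·(17.6 − T_b) = 9.8·(26.4 − T_b)
T_b = (19.0·17.6 − 9.8·26.4) / (19.0 − 9.8) = 75.68 / 9.2 = 8.226 °C ≈ 8.2 °C.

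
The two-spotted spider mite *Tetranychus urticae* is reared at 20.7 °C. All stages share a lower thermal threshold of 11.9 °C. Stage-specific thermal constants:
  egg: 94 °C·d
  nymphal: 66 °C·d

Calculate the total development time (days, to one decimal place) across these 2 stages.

Daily accumulation at 20.7 °C = 20.7 − 11.9 = 8.8 DD/day.
Total K = 94 + 66 = 160 DD.
Total duration = 160 / 8.8 = 18.182 ≈ 18.2 days.

18.2 days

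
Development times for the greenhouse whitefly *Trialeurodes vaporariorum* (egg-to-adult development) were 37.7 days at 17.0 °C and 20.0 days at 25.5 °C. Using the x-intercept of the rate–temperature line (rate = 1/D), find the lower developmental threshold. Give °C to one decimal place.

7.4 °C

Linear rate model ⇒ the product D·(T − T_b) is constant across temperatures.
37.7·(17.0 − T_b) = 20.0·(25.5 − T_b)
T_b = (37.7·17.0 − 20.0·25.5) / (37.7 − 20.0) = 130.90 / 17.7 = 7.395 °C ≈ 7.4 °C.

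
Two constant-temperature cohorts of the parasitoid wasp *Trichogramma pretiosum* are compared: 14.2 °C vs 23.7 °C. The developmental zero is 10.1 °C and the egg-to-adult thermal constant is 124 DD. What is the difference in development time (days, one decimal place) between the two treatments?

21.1 days

At 14.2 °C: 124 / (14.2 − 10.1) = 124 / 4.1 = 30.244 d.
At 23.7 °C: 124 / (23.7 − 10.1) = 124 / 13.6 = 9.118 d.
Difference = |30.244 − 9.118| = 21.126 ≈ 21.1 days.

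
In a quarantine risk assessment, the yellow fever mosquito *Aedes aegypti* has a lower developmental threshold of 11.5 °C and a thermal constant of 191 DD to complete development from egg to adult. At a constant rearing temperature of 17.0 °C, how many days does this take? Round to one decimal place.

34.7 days

Daily accumulation = 17.0 − 11.5 = 5.5 DD/day.
Duration = 191 / 5.5 = 34.727 ≈ 34.7 days.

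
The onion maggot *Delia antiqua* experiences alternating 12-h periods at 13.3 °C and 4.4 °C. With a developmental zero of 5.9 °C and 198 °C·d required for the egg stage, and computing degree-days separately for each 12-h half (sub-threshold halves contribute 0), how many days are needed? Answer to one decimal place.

53.5 days

Day half: max(0, 13.3 − 5.9) × 0.5 = 7.4 × 0.5 = 3.70 DD.
Night half: max(0, 4.4 − 5.9) × 0.5 = 0.0 × 0.5 = 0.00 DD.
Per 24 h: 3.70 DD/day.
Duration = 198 / 3.70 = 53.514 ≈ 53.5 days.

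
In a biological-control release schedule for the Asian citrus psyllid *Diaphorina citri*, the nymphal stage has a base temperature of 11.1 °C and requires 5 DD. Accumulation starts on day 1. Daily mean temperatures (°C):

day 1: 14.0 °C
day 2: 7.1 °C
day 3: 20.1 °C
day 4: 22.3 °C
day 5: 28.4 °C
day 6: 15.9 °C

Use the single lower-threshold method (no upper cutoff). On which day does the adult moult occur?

day 3

Daily DD above 11.1 °C: 2.9, 0.0, 9.0, 11.2, 17.3, 4.8.
Cumulative: 2.9, 2.9, 11.9, 23.1, 40.4, 45.2.
The total first reaches 5 DD on day 3.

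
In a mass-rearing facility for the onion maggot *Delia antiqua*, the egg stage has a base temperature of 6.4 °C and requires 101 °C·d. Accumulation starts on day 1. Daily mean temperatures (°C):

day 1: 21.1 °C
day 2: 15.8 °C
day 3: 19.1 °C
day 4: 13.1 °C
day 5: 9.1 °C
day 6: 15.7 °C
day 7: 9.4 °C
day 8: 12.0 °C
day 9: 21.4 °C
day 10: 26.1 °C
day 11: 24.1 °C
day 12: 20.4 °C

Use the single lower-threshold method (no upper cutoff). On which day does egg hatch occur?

Daily DD above 6.4 °C: 14.7, 9.4, 12.7, 6.7, 2.7, 9.3, 3.0, 5.6, 15.0, 19.7, 17.7, 14.0.
Cumulative: 14.7, 24.1, 36.8, 43.5, 46.2, 55.5, 58.5, 64.1, 79.1, 98.8, 116.5, 130.5.
The total first reaches 101 DD on day 11.

day 11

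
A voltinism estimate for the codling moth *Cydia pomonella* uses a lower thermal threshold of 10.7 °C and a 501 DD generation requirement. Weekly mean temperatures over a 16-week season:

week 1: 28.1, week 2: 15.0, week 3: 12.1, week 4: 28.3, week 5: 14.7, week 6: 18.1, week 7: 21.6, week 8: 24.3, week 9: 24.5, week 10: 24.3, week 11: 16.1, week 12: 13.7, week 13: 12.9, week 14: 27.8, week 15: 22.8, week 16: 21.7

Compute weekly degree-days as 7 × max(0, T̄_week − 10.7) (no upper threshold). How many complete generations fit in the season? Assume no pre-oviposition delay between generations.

2 generations

Weekly DD (7 × max(0, T̄ − 10.7)): 121.8, 30.1, 9.8, 123.2, 28.0, 51.8, 76.3, 95.2, 96.6, 95.2, 37.8, 21.0, 15.4, 119.7, 84.7, 77.0.
Season total = 1083.6 DD.
Complete generations = ⌊1083.6 / 501⌋ = 2.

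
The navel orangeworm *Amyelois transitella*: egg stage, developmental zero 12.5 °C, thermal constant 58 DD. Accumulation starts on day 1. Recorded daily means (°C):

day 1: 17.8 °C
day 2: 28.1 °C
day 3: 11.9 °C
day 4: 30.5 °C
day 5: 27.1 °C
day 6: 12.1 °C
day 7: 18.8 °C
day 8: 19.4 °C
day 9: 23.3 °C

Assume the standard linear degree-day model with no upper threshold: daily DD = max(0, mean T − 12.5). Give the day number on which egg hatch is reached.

Daily DD above 12.5 °C: 5.3, 15.6, 0.0, 18.0, 14.6, 0.0, 6.3, 6.9, 10.8.
Cumulative: 5.3, 20.9, 20.9, 38.9, 53.5, 53.5, 59.8, 66.7, 77.5.
The total first reaches 58 DD on day 7.

day 7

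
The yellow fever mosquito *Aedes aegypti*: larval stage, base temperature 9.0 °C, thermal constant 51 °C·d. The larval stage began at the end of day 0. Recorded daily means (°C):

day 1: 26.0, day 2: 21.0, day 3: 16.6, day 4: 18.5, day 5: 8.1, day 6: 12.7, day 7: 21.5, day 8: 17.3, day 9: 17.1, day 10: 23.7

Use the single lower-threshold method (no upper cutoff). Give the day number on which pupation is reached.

day 7

Daily DD above 9.0 °C: 17.0, 12.0, 7.6, 9.5, 0.0, 3.7, 12.5, 8.3, 8.1, 14.7.
Cumulative: 17.0, 29.0, 36.6, 46.1, 46.1, 49.8, 62.3, 70.6, 78.7, 93.4.
The total first reaches 51 DD on day 7.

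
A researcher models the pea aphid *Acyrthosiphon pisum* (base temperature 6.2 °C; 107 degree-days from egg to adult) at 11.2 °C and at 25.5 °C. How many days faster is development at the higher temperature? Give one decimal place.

At 11.2 °C: 107 / (11.2 − 6.2) = 107 / 5.0 = 21.400 d.
At 25.5 °C: 107 / (25.5 − 6.2) = 107 / 19.3 = 5.544 d.
Difference = |21.400 − 5.544| = 15.856 ≈ 15.9 days.

15.9 days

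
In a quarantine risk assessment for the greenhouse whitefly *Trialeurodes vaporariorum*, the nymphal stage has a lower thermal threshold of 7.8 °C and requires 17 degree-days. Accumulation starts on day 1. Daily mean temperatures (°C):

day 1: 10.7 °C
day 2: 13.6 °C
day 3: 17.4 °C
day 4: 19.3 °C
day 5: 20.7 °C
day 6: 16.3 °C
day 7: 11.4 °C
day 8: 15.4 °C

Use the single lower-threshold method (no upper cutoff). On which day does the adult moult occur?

day 3

Daily DD above 7.8 °C: 2.9, 5.8, 9.6, 11.5, 12.9, 8.5, 3.6, 7.6.
Cumulative: 2.9, 8.7, 18.3, 29.8, 42.7, 51.2, 54.8, 62.4.
The total first reaches 17 DD on day 3.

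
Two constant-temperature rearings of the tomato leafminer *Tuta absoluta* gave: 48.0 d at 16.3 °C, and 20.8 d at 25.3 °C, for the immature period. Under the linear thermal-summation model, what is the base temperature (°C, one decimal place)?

Equal thermal constants: D₁(T₁ − T_b) = D₂(T₂ − T_b).
48.0·(16.3 − T_b) = 20.8·(25.3 − T_b)
T_b = (48.0·16.3 − 20.8·25.3) / (48.0 − 20.8) = 256.16 / 27.2 = 9.418 °C ≈ 9.4 °C.

9.4 °C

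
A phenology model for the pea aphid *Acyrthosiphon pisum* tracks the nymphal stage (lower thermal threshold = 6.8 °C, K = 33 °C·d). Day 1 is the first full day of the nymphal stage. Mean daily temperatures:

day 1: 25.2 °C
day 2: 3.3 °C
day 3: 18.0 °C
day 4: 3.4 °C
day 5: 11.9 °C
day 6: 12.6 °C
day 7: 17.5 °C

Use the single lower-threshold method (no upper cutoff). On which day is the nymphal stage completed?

day 5

Daily DD above 6.8 °C: 18.4, 0.0, 11.2, 0.0, 5.1, 5.8, 10.7.
Cumulative: 18.4, 18.4, 29.6, 29.6, 34.7, 40.5, 51.2.
The total first reaches 33 DD on day 5.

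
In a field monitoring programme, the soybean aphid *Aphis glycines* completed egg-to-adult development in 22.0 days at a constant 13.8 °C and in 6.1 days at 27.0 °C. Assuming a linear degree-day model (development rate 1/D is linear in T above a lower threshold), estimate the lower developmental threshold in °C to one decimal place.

8.7 °C

Equal thermal constants: D₁(T₁ − T_b) = D₂(T₂ − T_b).
22.0·(13.8 − T_b) = 6.1·(27.0 − T_b)
T_b = (22.0·13.8 − 6.1·27.0) / (22.0 − 6.1) = 138.90 / 15.9 = 8.736 °C ≈ 8.7 °C.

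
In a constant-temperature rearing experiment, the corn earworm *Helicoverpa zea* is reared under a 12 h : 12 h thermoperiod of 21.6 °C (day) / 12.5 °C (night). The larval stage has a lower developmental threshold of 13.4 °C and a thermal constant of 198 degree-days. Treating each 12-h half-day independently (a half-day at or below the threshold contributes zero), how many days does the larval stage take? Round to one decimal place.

Day half: max(0, 21.6 − 13.4) × 0.5 = 8.2 × 0.5 = 4.10 DD.
Night half: max(0, 12.5 − 13.4) × 0.5 = 0.0 × 0.5 = 0.00 DD.
Per 24 h: 4.10 DD/day.
Duration = 198 / 4.10 = 48.293 ≈ 48.3 days.

48.3 days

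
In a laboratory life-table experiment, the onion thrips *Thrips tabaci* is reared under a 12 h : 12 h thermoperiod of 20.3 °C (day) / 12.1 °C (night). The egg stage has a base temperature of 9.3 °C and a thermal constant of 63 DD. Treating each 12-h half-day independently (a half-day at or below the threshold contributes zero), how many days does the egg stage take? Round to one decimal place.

9.1 days

Day half: max(0, 20.3 − 9.3) × 0.5 = 11.0 × 0.5 = 5.50 DD.
Night half: max(0, 12.1 − 9.3) × 0.5 = 2.8 × 0.5 = 1.40 DD.
Per 24 h: 6.90 DD/day.
Duration = 63 / 6.90 = 9.130 ≈ 9.1 days.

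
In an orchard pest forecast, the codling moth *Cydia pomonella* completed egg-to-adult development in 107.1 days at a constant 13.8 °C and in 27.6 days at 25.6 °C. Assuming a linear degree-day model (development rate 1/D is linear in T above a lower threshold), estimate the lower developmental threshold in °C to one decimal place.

Linear rate model ⇒ the product D·(T − T_b) is constant across temperatures.
107.1·(13.8 − T_b) = 27.6·(25.6 − T_b)
T_b = (107.1·13.8 − 27.6·25.6) / (107.1 − 27.6) = 771.42 / 79.5 = 9.703 °C ≈ 9.7 °C.

9.7 °C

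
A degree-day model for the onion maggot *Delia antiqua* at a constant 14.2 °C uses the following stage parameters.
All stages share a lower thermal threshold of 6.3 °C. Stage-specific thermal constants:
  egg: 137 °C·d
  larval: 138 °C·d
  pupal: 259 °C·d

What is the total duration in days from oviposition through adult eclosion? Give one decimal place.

Daily accumulation at 14.2 °C = 14.2 − 6.3 = 7.9 DD/day.
Total K = 137 + 138 + 259 = 534 DD.
Total duration = 534 / 7.9 = 67.595 ≈ 67.6 days.

67.6 days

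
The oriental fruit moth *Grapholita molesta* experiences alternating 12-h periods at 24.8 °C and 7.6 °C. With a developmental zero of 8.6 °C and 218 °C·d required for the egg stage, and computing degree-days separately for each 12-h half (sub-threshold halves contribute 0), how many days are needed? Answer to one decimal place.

Day half: max(0, 24.8 − 8.6) × 0.5 = 16.2 × 0.5 = 8.10 DD.
Night half: max(0, 7.6 − 8.6) × 0.5 = 0.0 × 0.5 = 0.00 DD.
Per 24 h: 8.10 DD/day.
Duration = 218 / 8.10 = 26.914 ≈ 26.9 days.

26.9 days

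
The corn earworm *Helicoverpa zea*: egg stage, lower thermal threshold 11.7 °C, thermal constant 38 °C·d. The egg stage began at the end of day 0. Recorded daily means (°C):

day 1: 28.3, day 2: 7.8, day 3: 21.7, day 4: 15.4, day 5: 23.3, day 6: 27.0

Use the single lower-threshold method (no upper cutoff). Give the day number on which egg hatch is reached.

day 5

Daily DD above 11.7 °C: 16.6, 0.0, 10.0, 3.7, 11.6, 15.3.
Cumulative: 16.6, 16.6, 26.6, 30.3, 41.9, 57.2.
The total first reaches 38 DD on day 5.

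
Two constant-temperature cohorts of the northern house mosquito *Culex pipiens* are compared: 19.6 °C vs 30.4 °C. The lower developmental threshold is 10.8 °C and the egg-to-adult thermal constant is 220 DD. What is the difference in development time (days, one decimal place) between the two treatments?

13.8 days

At 19.6 °C: 220 / (19.6 − 10.8) = 220 / 8.8 = 25.000 d.
At 30.4 °C: 220 / (30.4 − 10.8) = 220 / 19.6 = 11.224 d.
Difference = |25.000 − 11.224| = 13.776 ≈ 13.8 days.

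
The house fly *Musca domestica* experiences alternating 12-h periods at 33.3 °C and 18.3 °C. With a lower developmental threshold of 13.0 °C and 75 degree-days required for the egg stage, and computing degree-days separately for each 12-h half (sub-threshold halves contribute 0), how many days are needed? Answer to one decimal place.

Day half: max(0, 33.3 − 13.0) × 0.5 = 20.3 × 0.5 = 10.15 DD.
Night half: max(0, 18.3 − 13.0) × 0.5 = 5.3 × 0.5 = 2.65 DD.
Per 24 h: 12.80 DD/day.
Duration = 75 / 12.80 = 5.859 ≈ 5.9 days.

5.9 days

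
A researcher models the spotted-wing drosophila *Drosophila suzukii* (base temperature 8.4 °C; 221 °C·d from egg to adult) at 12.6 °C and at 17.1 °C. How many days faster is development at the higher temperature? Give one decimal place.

At 12.6 °C: 221 / (12.6 − 8.4) = 221 / 4.2 = 52.619 d.
At 17.1 °C: 221 / (17.1 − 8.4) = 221 / 8.7 = 25.402 d.
Difference = |52.619 − 25.402| = 27.217 ≈ 27.2 days.

27.2 days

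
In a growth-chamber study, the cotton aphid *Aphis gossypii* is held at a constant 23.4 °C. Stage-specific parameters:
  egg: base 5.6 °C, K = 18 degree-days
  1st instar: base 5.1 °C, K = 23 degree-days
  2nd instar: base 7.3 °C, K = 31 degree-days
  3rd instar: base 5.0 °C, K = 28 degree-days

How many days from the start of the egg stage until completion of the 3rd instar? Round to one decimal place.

egg: 18 / (23.4 − 5.6) = 18 / 17.8 = 1.011 d.
1st instar: 23 / (23.4 − 5.1) = 23 / 18.3 = 1.257 d.
2nd instar: 31 / (23.4 − 7.3) = 31 / 16.1 = 1.925 d.
3rd instar: 28 / (23.4 − 5.0) = 28 / 18.4 = 1.522 d.
Sum = 5.715 ≈ 5.7 days.

5.7 days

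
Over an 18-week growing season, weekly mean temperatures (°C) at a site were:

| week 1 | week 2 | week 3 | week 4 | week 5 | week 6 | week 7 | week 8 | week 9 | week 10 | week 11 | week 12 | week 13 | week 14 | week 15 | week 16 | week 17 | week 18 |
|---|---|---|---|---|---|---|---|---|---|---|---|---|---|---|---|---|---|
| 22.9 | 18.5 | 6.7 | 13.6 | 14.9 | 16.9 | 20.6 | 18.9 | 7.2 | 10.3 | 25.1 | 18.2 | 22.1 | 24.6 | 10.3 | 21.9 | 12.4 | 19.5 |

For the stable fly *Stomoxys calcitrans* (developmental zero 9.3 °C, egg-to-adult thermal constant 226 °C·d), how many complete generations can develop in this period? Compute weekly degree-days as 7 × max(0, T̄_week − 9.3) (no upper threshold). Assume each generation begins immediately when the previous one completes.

4 generations

Weekly DD (7 × max(0, T̄ − 9.3)): 95.2, 64.4, 0.0, 30.1, 39.2, 53.2, 79.1, 67.2, 0.0, 7.0, 110.6, 62.3, 89.6, 107.1, 7.0, 88.2, 21.7, 71.4.
Season total = 993.3 DD.
Complete generations = ⌊993.3 / 226⌋ = 4.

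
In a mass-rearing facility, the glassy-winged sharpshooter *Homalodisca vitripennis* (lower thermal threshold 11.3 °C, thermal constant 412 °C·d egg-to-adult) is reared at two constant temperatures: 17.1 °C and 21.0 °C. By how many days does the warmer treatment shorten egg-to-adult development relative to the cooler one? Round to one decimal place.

At 17.1 °C: 412 / (17.1 − 11.3) = 412 / 5.8 = 71.034 d.
At 21.0 °C: 412 / (21.0 − 11.3) = 412 / 9.7 = 42.474 d.
Difference = |71.034 − 42.474| = 28.560 ≈ 28.6 days.

28.6 days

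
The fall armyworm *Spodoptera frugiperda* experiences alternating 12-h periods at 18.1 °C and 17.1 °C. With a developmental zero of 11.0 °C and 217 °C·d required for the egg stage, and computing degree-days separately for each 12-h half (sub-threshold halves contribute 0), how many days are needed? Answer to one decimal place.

Day half: max(0, 18.1 − 11.0) × 0.5 = 7.1 × 0.5 = 3.55 DD.
Night half: max(0, 17.1 − 11.0) × 0.5 = 6.1 × 0.5 = 3.05 DD.
Per 24 h: 6.60 DD/day.
Duration = 217 / 6.60 = 32.879 ≈ 32.9 days.

32.9 days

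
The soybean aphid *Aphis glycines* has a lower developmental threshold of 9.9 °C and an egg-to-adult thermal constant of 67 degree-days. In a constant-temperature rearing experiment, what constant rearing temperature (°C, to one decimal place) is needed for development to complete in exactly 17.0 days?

Required daily accumulation = 67 / 17.0 = 3.941 DD/day.
T = T_base + 3.941 = 9.9 + 3.941 = 13.841 ≈ 13.8 °C.

13.8 °C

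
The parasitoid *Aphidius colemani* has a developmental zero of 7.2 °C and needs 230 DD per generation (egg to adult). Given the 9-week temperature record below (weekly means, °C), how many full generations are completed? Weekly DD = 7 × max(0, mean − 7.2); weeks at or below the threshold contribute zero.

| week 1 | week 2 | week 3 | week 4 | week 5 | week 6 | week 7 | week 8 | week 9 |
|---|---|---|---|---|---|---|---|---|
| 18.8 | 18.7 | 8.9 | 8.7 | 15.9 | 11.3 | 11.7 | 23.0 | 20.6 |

Weekly DD (7 × max(0, T̄ − 7.2)): 81.2, 80.5, 11.9, 10.5, 60.9, 28.7, 31.5, 110.6, 93.8.
Season total = 509.6 DD.
Complete generations = ⌊509.6 / 230⌋ = 2.

2 generations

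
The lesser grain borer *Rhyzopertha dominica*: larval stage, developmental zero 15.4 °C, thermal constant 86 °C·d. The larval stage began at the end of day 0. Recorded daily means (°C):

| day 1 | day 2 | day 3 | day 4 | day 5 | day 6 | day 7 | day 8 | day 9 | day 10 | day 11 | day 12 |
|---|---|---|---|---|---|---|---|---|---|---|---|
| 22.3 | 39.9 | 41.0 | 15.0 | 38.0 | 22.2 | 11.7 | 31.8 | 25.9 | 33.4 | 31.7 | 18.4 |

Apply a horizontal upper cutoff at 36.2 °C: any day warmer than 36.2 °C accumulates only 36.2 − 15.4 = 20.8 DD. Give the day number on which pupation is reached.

day 8

Daily DD above 15.4 °C (capped at 20.8): 6.9, 20.8, 20.8, 0.0, 20.8, 6.8, 0.0, 16.4, 10.5, 18.0, 16.3, 3.0.
Cumulative: 6.9, 27.7, 48.5, 48.5, 69.3, 76.1, 76.1, 92.5, 103.0, 121.0, 137.3, 140.3.
The total first reaches 86 DD on day 8.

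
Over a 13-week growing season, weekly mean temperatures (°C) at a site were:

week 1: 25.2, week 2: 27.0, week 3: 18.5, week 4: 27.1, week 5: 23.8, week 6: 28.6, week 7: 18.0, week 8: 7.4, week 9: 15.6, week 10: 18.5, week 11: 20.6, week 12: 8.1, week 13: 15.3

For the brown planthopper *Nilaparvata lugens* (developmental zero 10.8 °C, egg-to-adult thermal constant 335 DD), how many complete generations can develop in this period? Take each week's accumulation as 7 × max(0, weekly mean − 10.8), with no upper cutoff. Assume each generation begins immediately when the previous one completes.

Weekly DD (7 × max(0, T̄ − 10.8)): 100.8, 113.4, 53.9, 114.1, 91.0, 124.6, 50.4, 0.0, 33.6, 53.9, 68.6, 0.0, 31.5.
Season total = 835.8 DD.
Complete generations = ⌊835.8 / 335⌋ = 2.

2 generations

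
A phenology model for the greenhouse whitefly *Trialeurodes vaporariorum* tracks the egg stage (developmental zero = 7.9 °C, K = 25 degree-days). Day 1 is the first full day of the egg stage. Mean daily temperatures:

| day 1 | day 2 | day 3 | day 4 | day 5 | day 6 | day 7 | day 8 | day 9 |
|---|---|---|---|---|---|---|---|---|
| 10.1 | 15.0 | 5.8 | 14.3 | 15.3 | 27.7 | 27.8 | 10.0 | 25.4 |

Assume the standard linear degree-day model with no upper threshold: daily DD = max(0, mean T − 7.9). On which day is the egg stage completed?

day 6

Daily DD above 7.9 °C: 2.2, 7.1, 0.0, 6.4, 7.4, 19.8, 19.9, 2.1, 17.5.
Cumulative: 2.2, 9.3, 9.3, 15.7, 23.1, 42.9, 62.8, 64.9, 82.4.
The total first reaches 25 DD on day 6.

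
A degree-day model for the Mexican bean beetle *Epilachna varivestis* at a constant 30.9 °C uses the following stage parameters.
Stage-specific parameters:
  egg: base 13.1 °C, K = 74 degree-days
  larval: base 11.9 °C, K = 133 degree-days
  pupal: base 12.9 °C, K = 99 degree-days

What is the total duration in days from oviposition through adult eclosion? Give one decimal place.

egg: 74 / (30.9 − 13.1) = 74 / 17.8 = 4.157 d.
larval: 133 / (30.9 − 11.9) = 133 / 19.0 = 7.000 d.
pupal: 99 / (30.9 − 12.9) = 99 / 18.0 = 5.500 d.
Sum = 16.657 ≈ 16.7 days.

16.7 days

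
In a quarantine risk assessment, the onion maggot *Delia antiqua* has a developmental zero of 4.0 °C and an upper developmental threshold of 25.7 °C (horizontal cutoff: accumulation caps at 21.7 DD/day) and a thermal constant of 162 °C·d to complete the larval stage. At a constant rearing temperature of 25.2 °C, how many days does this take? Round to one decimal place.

Daily accumulation = 25.2 − 4.0 = 21.2 DD/day.
Duration = 162 / 21.2 = 7.642 ≈ 7.6 days.

7.6 days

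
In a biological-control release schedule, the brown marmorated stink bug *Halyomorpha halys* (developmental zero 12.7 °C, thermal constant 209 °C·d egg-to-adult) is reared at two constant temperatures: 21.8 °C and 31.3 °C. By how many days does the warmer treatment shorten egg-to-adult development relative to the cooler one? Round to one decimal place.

11.7 days

At 21.8 °C: 209 / (21.8 − 12.7) = 209 / 9.1 = 22.967 d.
At 31.3 °C: 209 / (31.3 − 12.7) = 209 / 18.6 = 11.237 d.
Difference = |22.967 − 11.237| = 11.730 ≈ 11.7 days.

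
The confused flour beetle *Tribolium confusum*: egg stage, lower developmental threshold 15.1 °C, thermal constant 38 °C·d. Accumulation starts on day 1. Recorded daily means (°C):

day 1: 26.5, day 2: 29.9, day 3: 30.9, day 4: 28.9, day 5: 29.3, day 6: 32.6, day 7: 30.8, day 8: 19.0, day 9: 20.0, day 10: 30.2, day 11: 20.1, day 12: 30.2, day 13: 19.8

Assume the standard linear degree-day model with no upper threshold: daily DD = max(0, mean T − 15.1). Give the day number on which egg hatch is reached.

day 3

Daily DD above 15.1 °C: 11.4, 14.8, 15.8, 13.8, 14.2, 17.5, 15.7, 3.9, 4.9, 15.1, 5.0, 15.1, 4.7.
Cumulative: 11.4, 26.2, 42.0, 55.8, 70.0, 87.5, 103.2, 107.1, 112.0, 127.1, 132.1, 147.2, 151.9.
The total first reaches 38 DD on day 3.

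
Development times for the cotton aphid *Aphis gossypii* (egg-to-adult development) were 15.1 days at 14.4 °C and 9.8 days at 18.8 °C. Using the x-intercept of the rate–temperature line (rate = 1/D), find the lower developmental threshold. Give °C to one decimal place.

6.3 °C

Under the model K = D·(T − T_b), so D₁·(T₁ − T_b) = D₂·(T₂ − T_b).
15.1·(14.4 − T_b) = 9.8·(18.8 − T_b)
T_b = (15.1·14.4 − 9.8·18.8) / (15.1 − 9.8) = 33.20 / 5.3 = 6.264 °C ≈ 6.3 °C.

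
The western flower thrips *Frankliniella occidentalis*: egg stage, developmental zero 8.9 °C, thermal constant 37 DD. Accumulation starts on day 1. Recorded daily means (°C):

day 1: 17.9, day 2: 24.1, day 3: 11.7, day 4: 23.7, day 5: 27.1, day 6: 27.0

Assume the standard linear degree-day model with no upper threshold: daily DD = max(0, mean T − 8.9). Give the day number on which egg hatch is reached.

Daily DD above 8.9 °C: 9.0, 15.2, 2.8, 14.8, 18.2, 18.1.
Cumulative: 9.0, 24.2, 27.0, 41.8, 60.0, 78.1.
The total first reaches 37 DD on day 4.

day 4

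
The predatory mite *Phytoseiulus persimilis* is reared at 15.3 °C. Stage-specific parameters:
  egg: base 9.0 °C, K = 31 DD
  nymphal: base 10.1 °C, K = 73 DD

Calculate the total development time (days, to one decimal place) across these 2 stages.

egg: 31 / (15.3 − 9.0) = 31 / 6.3 = 4.921 d.
nymphal: 73 / (15.3 − 10.1) = 73 / 5.2 = 14.038 d.
Sum = 18.959 ≈ 19.0 days.

19.0 days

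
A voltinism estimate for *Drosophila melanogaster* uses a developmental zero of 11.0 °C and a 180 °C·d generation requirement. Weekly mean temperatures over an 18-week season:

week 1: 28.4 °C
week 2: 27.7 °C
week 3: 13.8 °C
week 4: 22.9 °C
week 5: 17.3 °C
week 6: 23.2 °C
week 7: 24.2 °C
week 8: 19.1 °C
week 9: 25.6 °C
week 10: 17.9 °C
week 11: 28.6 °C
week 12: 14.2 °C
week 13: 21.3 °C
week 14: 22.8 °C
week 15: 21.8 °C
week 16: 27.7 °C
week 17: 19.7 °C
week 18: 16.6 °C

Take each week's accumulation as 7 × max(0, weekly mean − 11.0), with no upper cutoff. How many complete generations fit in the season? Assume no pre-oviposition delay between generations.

7 generations

Weekly DD (7 × max(0, T̄ − 11.0)): 121.8, 116.9, 19.6, 83.3, 44.1, 85.4, 92.4, 56.7, 102.2, 48.3, 123.2, 22.4, 72.1, 82.6, 75.6, 116.9, 60.9, 39.2.
Season total = 1363.6 DD.
Complete generations = ⌊1363.6 / 180⌋ = 7.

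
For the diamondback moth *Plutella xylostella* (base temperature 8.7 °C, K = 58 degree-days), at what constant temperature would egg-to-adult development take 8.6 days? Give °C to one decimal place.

Required daily accumulation = 58 / 8.6 = 6.744 DD/day.
T = T_base + 6.744 = 8.7 + 6.744 = 15.444 ≈ 15.4 °C.

15.4 °C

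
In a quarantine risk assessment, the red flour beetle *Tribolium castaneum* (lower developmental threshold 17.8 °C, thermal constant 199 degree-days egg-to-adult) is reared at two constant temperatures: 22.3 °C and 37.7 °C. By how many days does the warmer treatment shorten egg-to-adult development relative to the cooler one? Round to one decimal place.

34.2 days

At 22.3 °C: 199 / (22.3 − 17.8) = 199 / 4.5 = 44.222 d.
At 37.7 °C: 199 / (37.7 − 17.8) = 199 / 19.9 = 10.000 d.
Difference = |44.222 − 10.000| = 34.222 ≈ 34.2 days.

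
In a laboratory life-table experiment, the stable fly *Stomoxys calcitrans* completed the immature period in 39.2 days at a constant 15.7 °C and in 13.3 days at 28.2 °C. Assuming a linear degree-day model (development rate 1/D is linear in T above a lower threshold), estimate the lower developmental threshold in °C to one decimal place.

Linear rate model ⇒ the product D·(T − T_b) is constant across temperatures.
39.2·(15.7 − T_b) = 13.3·(28.2 − T_b)
T_b = (39.2·15.7 − 13.3·28.2) / (39.2 − 13.3) = 240.38 / 25.9 = 9.281 °C ≈ 9.3 °C.

9.3 °C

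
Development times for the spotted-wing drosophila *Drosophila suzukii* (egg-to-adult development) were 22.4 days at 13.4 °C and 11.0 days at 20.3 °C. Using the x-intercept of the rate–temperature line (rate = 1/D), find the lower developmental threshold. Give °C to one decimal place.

Equal thermal constants: D₁(T₁ − T_b) = D₂(T₂ − T_b).
22.4·(13.4 − T_b) = 11.0·(20.3 − T_b)
T_b = (22.4·13.4 − 11.0·20.3) / (22.4 − 11.0) = 76.86 / 11.4 = 6.742 °C ≈ 6.7 °C.

6.7 °C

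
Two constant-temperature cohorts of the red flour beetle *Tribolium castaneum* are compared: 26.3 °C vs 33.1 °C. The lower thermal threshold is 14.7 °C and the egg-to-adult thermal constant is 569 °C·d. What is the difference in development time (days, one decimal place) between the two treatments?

At 26.3 °C: 569 / (26.3 − 14.7) = 569 / 11.6 = 49.052 d.
At 33.1 °C: 569 / (33.1 − 14.7) = 569 / 18.4 = 30.924 d.
Difference = |49.052 − 30.924| = 18.128 ≈ 18.1 days.

18.1 days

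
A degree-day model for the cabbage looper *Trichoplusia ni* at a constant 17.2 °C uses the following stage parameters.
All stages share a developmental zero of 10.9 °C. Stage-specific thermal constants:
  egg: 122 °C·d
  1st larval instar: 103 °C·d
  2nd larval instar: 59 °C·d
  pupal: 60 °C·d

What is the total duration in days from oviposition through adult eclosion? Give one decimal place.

54.6 days

Daily accumulation at 17.2 °C = 17.2 − 10.9 = 6.3 DD/day.
Total K = 122 + 103 + 59 + 60 = 344 DD.
Total duration = 344 / 6.3 = 54.603 ≈ 54.6 days.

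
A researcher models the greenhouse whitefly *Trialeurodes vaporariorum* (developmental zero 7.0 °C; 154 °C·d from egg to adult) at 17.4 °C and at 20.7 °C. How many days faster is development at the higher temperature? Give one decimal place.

3.6 days

At 17.4 °C: 154 / (17.4 − 7.0) = 154 / 10.4 = 14.808 d.
At 20.7 °C: 154 / (20.7 − 7.0) = 154 / 13.7 = 11.241 d.
Difference = |14.808 − 11.241| = 3.567 ≈ 3.6 days.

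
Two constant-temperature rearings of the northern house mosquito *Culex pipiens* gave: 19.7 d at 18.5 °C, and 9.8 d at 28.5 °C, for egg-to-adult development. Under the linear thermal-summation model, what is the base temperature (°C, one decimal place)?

Under the model K = D·(T − T_b), so D₁·(T₁ − T_b) = D₂·(T₂ − T_b).
19.7·(18.5 − T_b) = 9.8·(28.5 − T_b)
T_b = (19.7·18.5 − 9.8·28.5) / (19.7 − 9.8) = 85.15 / 9.9 = 8.601 °C ≈ 8.6 °C.

8.6 °C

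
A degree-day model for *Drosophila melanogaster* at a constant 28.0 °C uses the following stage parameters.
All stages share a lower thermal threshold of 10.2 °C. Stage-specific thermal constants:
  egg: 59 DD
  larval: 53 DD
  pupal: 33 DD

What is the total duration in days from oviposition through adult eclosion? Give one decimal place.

8.1 days

Daily accumulation at 28.0 °C = 28.0 − 10.2 = 17.8 DD/day.
Total K = 59 + 53 + 33 = 145 DD.
Total duration = 145 / 17.8 = 8.146 ≈ 8.1 days.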